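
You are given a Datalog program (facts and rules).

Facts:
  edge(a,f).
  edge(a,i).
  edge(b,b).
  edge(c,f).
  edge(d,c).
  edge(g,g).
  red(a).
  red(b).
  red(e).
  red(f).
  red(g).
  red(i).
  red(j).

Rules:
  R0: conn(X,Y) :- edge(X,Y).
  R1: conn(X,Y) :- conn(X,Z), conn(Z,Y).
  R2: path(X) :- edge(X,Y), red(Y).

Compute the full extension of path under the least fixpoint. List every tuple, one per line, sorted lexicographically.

round 1: derive path(a) via R2 from edge(a,f), red(f)
round 1: derive path(b) via R2 from edge(b,b), red(b)
round 1: derive path(c) via R2 from edge(c,f), red(f)
round 1: derive path(g) via R2 from edge(g,g), red(g)

path(a)
path(b)
path(c)
path(g)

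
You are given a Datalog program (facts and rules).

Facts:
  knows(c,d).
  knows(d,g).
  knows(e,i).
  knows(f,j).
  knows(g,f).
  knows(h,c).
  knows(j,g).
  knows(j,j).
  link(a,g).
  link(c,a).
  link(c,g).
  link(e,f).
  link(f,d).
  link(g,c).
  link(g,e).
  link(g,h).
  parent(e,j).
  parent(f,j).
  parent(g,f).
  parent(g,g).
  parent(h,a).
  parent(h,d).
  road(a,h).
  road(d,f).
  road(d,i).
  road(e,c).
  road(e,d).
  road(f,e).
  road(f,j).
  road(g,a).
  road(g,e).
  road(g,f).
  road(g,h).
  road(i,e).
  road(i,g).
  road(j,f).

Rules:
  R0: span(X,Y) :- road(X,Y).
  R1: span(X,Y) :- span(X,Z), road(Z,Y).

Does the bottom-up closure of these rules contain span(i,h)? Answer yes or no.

round 1: derive span(a,h) via R0 from road(a,h)
round 1: derive span(d,f) via R0 from road(d,f)
round 1: derive span(d,i) via R0 from road(d,i)
round 1: derive span(e,c) via R0 from road(e,c)
round 1: derive span(e,d) via R0 from road(e,d)
round 1: derive span(f,e) via R0 from road(f,e)
round 1: derive span(f,j) via R0 from road(f,j)
round 1: derive span(g,a) via R0 from road(g,a)
round 1: derive span(g,e) via R0 from road(g,e)
round 1: derive span(g,f) via R0 from road(g,f)
round 1: derive span(g,h) via R0 from road(g,h)
round 1: derive span(i,e) via R0 from road(i,e)
round 1: derive span(i,g) via R0 from road(i,g)
round 1: derive span(j,f) via R0 from road(j,f)
round 2: derive span(d,e) via R1 from span(d,f), road(f,e)
round 2: derive span(d,g) via R1 from span(d,i), road(i,g)
round 2: derive span(d,j) via R1 from span(d,f), road(f,j)
round 2: derive span(e,f) via R1 from span(e,d), road(d,f)
round 2: derive span(e,i) via R1 from span(e,d), road(d,i)
round 2: derive span(f,c) via R1 from span(f,e), road(e,c)
round 2: derive span(f,d) via R1 from span(f,e), road(e,d)
round 2: derive span(f,f) via R1 from span(f,j), road(j,f)
round 2: derive span(g,c) via R1 from span(g,e), road(e,c)
round 2: derive span(g,d) via R1 from span(g,e), road(e,d)
round 2: derive span(g,j) via R1 from span(g,f), road(f,j)
round 2: derive span(i,a) via R1 from span(i,g), road(g,a)
round 2: derive span(i,c) via R1 from span(i,e), road(e,c)
round 2: derive span(i,d) via R1 from span(i,e), road(e,d)
round 2: derive span(i,f) via R1 from span(i,g), road(g,f)
round 2: derive span(i,h) via R1 from span(i,g), road(g,h)
round 2: derive span(j,e) via R1 from span(j,f), road(f,e)
round 2: derive span(j,j) via R1 from span(j,f), road(f,j)
round 3: derive span(d,a) via R1 from span(d,g), road(g,a)
round 3: derive span(d,c) via R1 from span(d,e), road(e,c)
round 3: derive span(d,d) via R1 from span(d,e), road(e,d)
round 3: derive span(d,h) via R1 from span(d,g), road(g,h)
round 3: derive span(e,e) via R1 from span(e,f), road(f,e)
round 3: derive span(e,g) via R1 from span(e,i), road(i,g)
round 3: derive span(e,j) via R1 from span(e,f), road(f,j)
round 3: derive span(f,i) via R1 from span(f,d), road(d,i)
round 3: derive span(g,i) via R1 from span(g,d), road(d,i)
round 3: derive span(i,i) via R1 from span(i,d), road(d,i)
round 3: derive span(i,j) via R1 from span(i,f), road(f,j)
round 3: derive span(j,c) via R1 from span(j,e), road(e,c)
round 3: derive span(j,d) via R1 from span(j,e), road(e,d)
round 4: derive span(e,a) via R1 from span(e,g), road(g,a)
round 4: derive span(e,h) via R1 from span(e,g), road(g,h)
round 4: derive span(f,g) via R1 from span(f,i), road(i,g)
round 4: derive span(g,g) via R1 from span(g,i), road(i,g)
round 4: derive span(j,i) via R1 from span(j,d), road(d,i)
round 5: derive span(f,a) via R1 from span(f,g), road(g,a)
round 5: derive span(f,h) via R1 from span(f,g), road(g,h)
round 5: derive span(j,g) via R1 from span(j,i), road(i,g)
round 6: derive span(j,a) via R1 from span(j,g), road(g,a)
round 6: derive span(j,h) via R1 from span(j,g), road(g,h)

yes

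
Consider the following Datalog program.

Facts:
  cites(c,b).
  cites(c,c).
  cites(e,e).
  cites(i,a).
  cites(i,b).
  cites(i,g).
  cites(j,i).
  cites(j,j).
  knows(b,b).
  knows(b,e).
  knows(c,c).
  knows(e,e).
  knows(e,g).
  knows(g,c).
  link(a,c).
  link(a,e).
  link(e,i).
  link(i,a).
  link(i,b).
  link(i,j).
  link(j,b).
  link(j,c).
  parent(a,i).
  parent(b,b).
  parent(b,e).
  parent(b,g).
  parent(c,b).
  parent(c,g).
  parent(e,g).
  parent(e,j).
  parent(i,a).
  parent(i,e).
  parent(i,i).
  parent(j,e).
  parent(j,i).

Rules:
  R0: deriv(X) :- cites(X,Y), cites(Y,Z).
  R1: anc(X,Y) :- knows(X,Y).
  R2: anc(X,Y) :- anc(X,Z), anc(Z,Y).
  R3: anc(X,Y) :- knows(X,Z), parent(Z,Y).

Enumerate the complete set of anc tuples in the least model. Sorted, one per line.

round 1: derive anc(b,b) via R1 from knows(b,b)
round 1: derive anc(b,e) via R1 from knows(b,e)
round 1: derive anc(c,c) via R1 from knows(c,c)
round 1: derive anc(e,e) via R1 from knows(e,e)
round 1: derive anc(e,g) via R1 from knows(e,g)
round 1: derive anc(g,c) via R1 from knows(g,c)
round 1: derive anc(b,g) via R3 from knows(b,b), parent(b,g)
round 1: derive anc(b,j) via R3 from knows(b,e), parent(e,j)
round 1: derive anc(c,b) via R3 from knows(c,c), parent(c,b)
round 1: derive anc(c,g) via R3 from knows(c,c), parent(c,g)
round 1: derive anc(e,j) via R3 from knows(e,e), parent(e,j)
round 1: derive anc(g,b) via R3 from knows(g,c), parent(c,b)
round 1: derive anc(g,g) via R3 from knows(g,c), parent(c,g)
round 2: derive anc(b,c) via R2 from anc(b,g), anc(g,c)
round 2: derive anc(c,e) via R2 from anc(c,b), anc(b,e)
round 2: derive anc(c,j) via R2 from anc(c,b), anc(b,j)
round 2: derive anc(e,b) via R2 from anc(e,g), anc(g,b)
round 2: derive anc(e,c) via R2 from anc(e,g), anc(g,c)
round 2: derive anc(g,e) via R2 from anc(g,b), anc(b,e)
round 2: derive anc(g,j) via R2 from anc(g,b), anc(b,j)

anc(b,b)
anc(b,c)
anc(b,e)
anc(b,g)
anc(b,j)
anc(c,b)
anc(c,c)
anc(c,e)
anc(c,g)
anc(c,j)
anc(e,b)
anc(e,c)
anc(e,e)
anc(e,g)
anc(e,j)
anc(g,b)
anc(g,c)
anc(g,e)
anc(g,g)
anc(g,j)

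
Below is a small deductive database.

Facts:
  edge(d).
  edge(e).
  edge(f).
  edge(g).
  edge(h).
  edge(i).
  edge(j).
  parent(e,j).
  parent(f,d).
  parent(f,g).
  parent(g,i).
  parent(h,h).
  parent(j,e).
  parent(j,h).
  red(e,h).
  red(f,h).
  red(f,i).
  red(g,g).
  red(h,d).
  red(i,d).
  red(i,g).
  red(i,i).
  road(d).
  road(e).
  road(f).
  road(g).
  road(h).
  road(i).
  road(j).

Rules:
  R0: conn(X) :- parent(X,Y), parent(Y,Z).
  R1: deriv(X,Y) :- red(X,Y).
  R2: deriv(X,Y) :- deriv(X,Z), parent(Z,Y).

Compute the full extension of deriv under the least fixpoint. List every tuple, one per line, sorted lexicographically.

round 1: derive deriv(e,h) via R1 from red(e,h)
round 1: derive deriv(f,h) via R1 from red(f,h)
round 1: derive deriv(f,i) via R1 from red(f,i)
round 1: derive deriv(g,g) via R1 from red(g,g)
round 1: derive deriv(h,d) via R1 from red(h,d)
round 1: derive deriv(i,d) via R1 from red(i,d)
round 1: derive deriv(i,g) via R1 from red(i,g)
round 1: derive deriv(i,i) via R1 from red(i,i)
round 2: derive deriv(g,i) via R2 from deriv(g,g), parent(g,i)

deriv(e,h)
deriv(f,h)
deriv(f,i)
deriv(g,g)
deriv(g,i)
deriv(h,d)
deriv(i,d)
deriv(i,g)
deriv(i,i)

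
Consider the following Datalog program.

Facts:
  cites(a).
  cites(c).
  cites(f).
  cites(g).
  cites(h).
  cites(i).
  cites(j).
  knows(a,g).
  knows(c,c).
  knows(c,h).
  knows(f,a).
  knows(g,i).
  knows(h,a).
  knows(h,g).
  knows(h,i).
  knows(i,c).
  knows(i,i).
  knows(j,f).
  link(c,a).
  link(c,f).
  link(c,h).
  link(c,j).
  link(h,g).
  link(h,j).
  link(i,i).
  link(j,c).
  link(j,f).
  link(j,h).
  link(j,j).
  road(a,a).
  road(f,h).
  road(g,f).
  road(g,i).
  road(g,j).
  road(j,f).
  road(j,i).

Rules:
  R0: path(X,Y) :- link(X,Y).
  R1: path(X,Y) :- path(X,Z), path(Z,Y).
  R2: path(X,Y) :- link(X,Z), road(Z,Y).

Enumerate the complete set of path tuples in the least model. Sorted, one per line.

path(c,a)
path(c,c)
path(c,f)
path(c,g)
path(c,h)
path(c,i)
path(c,j)
path(h,a)
path(h,c)
path(h,f)
path(h,g)
path(h,h)
path(h,i)
path(h,j)
path(i,i)
path(j,a)
path(j,c)
path(j,f)
path(j,g)
path(j,h)
path(j,i)
path(j,j)

round 1: derive path(c,a) via R0 from link(c,a)
round 1: derive path(c,f) via R0 from link(c,f)
round 1: derive path(c,h) via R0 from link(c,h)
round 1: derive path(c,j) via R0 from link(c,j)
round 1: derive path(h,g) via R0 from link(h,g)
round 1: derive path(h,j) via R0 from link(h,j)
round 1: derive path(i,i) via R0 from link(i,i)
round 1: derive path(j,c) via R0 from link(j,c)
round 1: derive path(j,f) via R0 from link(j,f)
round 1: derive path(j,h) via R0 from link(j,h)
round 1: derive path(j,j) via R0 from link(j,j)
round 1: derive path(c,i) via R2 from link(c,j), road(j,i)
round 1: derive path(h,f) via R2 from link(h,g), road(g,f)
round 1: derive path(h,i) via R2 from link(h,g), road(g,i)
round 1: derive path(j,i) via R2 from link(j,j), road(j,i)
round 2: derive path(c,c) via R1 from path(c,j), path(j,c)
round 2: derive path(c,g) via R1 from path(c,h), path(h,g)
round 2: derive path(h,c) via R1 from path(h,j), path(j,c)
round 2: derive path(h,h) via R1 from path(h,j), path(j,h)
round 2: derive path(j,a) via R1 from path(j,c), path(c,a)
round 2: derive path(j,g) via R1 from path(j,h), path(h,g)
round 3: derive path(h,a) via R1 from path(h,c), path(c,a)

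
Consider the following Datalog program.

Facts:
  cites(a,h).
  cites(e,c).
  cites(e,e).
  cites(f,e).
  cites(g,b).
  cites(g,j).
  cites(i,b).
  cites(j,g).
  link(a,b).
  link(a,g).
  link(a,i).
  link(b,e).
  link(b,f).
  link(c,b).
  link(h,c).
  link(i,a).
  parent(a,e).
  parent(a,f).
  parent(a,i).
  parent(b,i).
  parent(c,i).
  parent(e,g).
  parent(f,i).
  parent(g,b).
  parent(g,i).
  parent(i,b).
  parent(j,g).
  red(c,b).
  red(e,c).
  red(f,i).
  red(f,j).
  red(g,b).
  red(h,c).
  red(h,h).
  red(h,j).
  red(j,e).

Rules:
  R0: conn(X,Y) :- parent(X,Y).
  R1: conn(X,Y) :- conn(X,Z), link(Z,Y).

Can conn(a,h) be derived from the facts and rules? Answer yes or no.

round 1: derive conn(a,e) via R0 from parent(a,e)
round 1: derive conn(a,f) via R0 from parent(a,f)
round 1: derive conn(a,i) via R0 from parent(a,i)
round 1: derive conn(b,i) via R0 from parent(b,i)
round 1: derive conn(c,i) via R0 from parent(c,i)
round 1: derive conn(e,g) via R0 from parent(e,g)
round 1: derive conn(f,i) via R0 from parent(f,i)
round 1: derive conn(g,b) via R0 from parent(g,b)
round 1: derive conn(g,i) via R0 from parent(g,i)
round 1: derive conn(i,b) via R0 from parent(i,b)
round 1: derive conn(j,g) via R0 from parent(j,g)
round 2: derive conn(a,a) via R1 from conn(a,i), link(i,a)
round 2: derive conn(b,a) via R1 from conn(b,i), link(i,a)
round 2: derive conn(c,a) via R1 from conn(c,i), link(i,a)
round 2: derive conn(f,a) via R1 from conn(f,i), link(i,a)
round 2: derive conn(g,a) via R1 from conn(g,i), link(i,a)
round 2: derive conn(g,e) via R1 from conn(g,b), link(b,e)
round 2: derive conn(g,f) via R1 from conn(g,b), link(b,f)
round 2: derive conn(i,e) via R1 from conn(i,b), link(b,e)
round 2: derive conn(i,f) via R1 from conn(i,b), link(b,f)
round 3: derive conn(a,b) via R1 from conn(a,a), link(a,b)
round 3: derive conn(a,g) via R1 from conn(a,a), link(a,g)
round 3: derive conn(b,b) via R1 from conn(b,a), link(a,b)
round 3: derive conn(b,g) via R1 from conn(b,a), link(a,g)
round 3: derive conn(c,b) via R1 from conn(c,a), link(a,b)
round 3: derive conn(c,g) via R1 from conn(c,a), link(a,g)
round 3: derive conn(f,b) via R1 from conn(f,a), link(a,b)
round 3: derive conn(f,g) via R1 from conn(f,a), link(a,g)
round 3: derive conn(g,g) via R1 from conn(g,a), link(a,g)
round 4: derive conn(b,e) via R1 from conn(b,b), link(b,e)
round 4: derive conn(b,f) via R1 from conn(b,b), link(b,f)
round 4: derive conn(c,e) via R1 from conn(c,b), link(b,e)
round 4: derive conn(c,f) via R1 from conn(c,b), link(b,f)
round 4: derive conn(f,e) via R1 from conn(f,b), link(b,e)
round 4: derive conn(f,f) via R1 from conn(f,b), link(b,f)

no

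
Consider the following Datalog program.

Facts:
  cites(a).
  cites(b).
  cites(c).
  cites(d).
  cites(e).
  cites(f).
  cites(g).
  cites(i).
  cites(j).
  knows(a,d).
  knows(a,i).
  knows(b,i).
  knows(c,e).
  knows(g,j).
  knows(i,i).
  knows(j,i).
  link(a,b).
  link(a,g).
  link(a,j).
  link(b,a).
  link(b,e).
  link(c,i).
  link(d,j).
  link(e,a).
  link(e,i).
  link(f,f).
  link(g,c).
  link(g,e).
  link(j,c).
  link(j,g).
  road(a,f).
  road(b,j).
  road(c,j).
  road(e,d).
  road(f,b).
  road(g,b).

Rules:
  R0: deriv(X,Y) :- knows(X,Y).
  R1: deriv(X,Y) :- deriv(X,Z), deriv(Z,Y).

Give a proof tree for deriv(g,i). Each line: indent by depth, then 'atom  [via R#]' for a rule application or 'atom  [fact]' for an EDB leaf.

round 1: derive deriv(a,d) via R0 from knows(a,d)
round 1: derive deriv(a,i) via R0 from knows(a,i)
round 1: derive deriv(b,i) via R0 from knows(b,i)
round 1: derive deriv(c,e) via R0 from knows(c,e)
round 1: derive deriv(g,j) via R0 from knows(g,j)
round 1: derive deriv(i,i) via R0 from knows(i,i)
round 1: derive deriv(j,i) via R0 from knows(j,i)
round 2: derive deriv(g,i) via R1 from deriv(g,j), deriv(j,i)

deriv(g,i)  [via R1]
  deriv(g,j)  [via R0]
    knows(g,j)  [fact]
  deriv(j,i)  [via R0]
    knows(j,i)  [fact]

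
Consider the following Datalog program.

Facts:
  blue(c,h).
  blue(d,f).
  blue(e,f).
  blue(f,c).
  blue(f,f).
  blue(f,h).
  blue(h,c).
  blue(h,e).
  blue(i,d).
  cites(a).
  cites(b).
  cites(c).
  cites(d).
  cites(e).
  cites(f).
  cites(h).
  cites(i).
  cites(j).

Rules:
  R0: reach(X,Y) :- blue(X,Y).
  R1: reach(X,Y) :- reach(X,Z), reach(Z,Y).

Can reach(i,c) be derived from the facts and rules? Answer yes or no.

round 1: derive reach(c,h) via R0 from blue(c,h)
round 1: derive reach(d,f) via R0 from blue(d,f)
round 1: derive reach(e,f) via R0 from blue(e,f)
round 1: derive reach(f,c) via R0 from blue(f,c)
round 1: derive reach(f,f) via R0 from blue(f,f)
round 1: derive reach(f,h) via R0 from blue(f,h)
round 1: derive reach(h,c) via R0 from blue(h,c)
round 1: derive reach(h,e) via R0 from blue(h,e)
round 1: derive reach(i,d) via R0 from blue(i,d)
round 2: derive reach(c,c) via R1 from reach(c,h), reach(h,c)
round 2: derive reach(c,e) via R1 from reach(c,h), reach(h,e)
round 2: derive reach(d,c) via R1 from reach(d,f), reach(f,c)
round 2: derive reach(d,h) via R1 from reach(d,f), reach(f,h)
round 2: derive reach(e,c) via R1 from reach(e,f), reach(f,c)
round 2: derive reach(e,h) via R1 from reach(e,f), reach(f,h)
round 2: derive reach(f,e) via R1 from reach(f,h), reach(h,e)
round 2: derive reach(h,f) via R1 from reach(h,e), reach(e,f)
round 2: derive reach(h,h) via R1 from reach(h,c), reach(c,h)
round 2: derive reach(i,f) via R1 from reach(i,d), reach(d,f)
round 3: derive reach(c,f) via R1 from reach(c,e), reach(e,f)
round 3: derive reach(d,e) via R1 from reach(d,c), reach(c,e)
round 3: derive reach(e,e) via R1 from reach(e,c), reach(c,e)
round 3: derive reach(i,c) via R1 from reach(i,d), reach(d,c)
round 3: derive reach(i,e) via R1 from reach(i,f), reach(f,e)
round 3: derive reach(i,h) via R1 from reach(i,d), reach(d,h)

yes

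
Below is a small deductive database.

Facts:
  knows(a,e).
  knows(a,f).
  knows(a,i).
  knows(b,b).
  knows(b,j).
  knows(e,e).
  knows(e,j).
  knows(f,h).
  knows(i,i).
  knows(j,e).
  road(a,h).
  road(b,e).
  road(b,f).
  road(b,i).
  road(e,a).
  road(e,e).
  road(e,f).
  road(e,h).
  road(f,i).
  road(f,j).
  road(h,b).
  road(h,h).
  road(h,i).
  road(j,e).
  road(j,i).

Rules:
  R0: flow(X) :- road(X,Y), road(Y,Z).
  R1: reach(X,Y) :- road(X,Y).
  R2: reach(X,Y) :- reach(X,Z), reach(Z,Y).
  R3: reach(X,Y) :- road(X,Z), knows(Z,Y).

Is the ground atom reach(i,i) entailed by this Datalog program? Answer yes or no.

round 1: derive reach(a,h) via R1 from road(a,h)
round 1: derive reach(b,e) via R1 from road(b,e)
round 1: derive reach(b,f) via R1 from road(b,f)
round 1: derive reach(b,i) via R1 from road(b,i)
round 1: derive reach(e,a) via R1 from road(e,a)
round 1: derive reach(e,e) via R1 from road(e,e)
round 1: derive reach(e,f) via R1 from road(e,f)
round 1: derive reach(e,h) via R1 from road(e,h)
round 1: derive reach(f,i) via R1 from road(f,i)
round 1: derive reach(f,j) via R1 from road(f,j)
round 1: derive reach(h,b) via R1 from road(h,b)
round 1: derive reach(h,h) via R1 from road(h,h)
round 1: derive reach(h,i) via R1 from road(h,i)
round 1: derive reach(j,e) via R1 from road(j,e)
round 1: derive reach(j,i) via R1 from road(j,i)
round 1: derive reach(b,h) via R3 from road(b,f), knows(f,h)
round 1: derive reach(b,j) via R3 from road(b,e), knows(e,j)
round 1: derive reach(e,i) via R3 from road(e,a), knows(a,i)
round 1: derive reach(e,j) via R3 from road(e,e), knows(e,j)
round 1: derive reach(f,e) via R3 from road(f,j), knows(j,e)
round 1: derive reach(h,j) via R3 from road(h,b), knows(b,j)
round 1: derive reach(j,j) via R3 from road(j,e), knows(e,j)
round 2: derive reach(a,b) via R2 from reach(a,h), reach(h,b)
round 2: derive reach(a,i) via R2 from reach(a,h), reach(h,i)
round 2: derive reach(a,j) via R2 from reach(a,h), reach(h,j)
round 2: derive reach(b,a) via R2 from reach(b,e), reach(e,a)
round 2: derive reach(b,b) via R2 from reach(b,h), reach(h,b)
round 2: derive reach(e,b) via R2 from reach(e,h), reach(h,b)
round 2: derive reach(f,a) via R2 from reach(f,e), reach(e,a)
round 2: derive reach(f,f) via R2 from reach(f,e), reach(e,f)
round 2: derive reach(f,h) via R2 from reach(f,e), reach(e,h)
round 2: derive reach(h,e) via R2 from reach(h,b), reach(b,e)
round 2: derive reach(h,f) via R2 from reach(h,b), reach(b,f)
round 2: derive reach(j,a) via R2 from reach(j,e), reach(e,a)
round 2: derive reach(j,f) via R2 from reach(j,e), reach(e,f)
round 2: derive reach(j,h) via R2 from reach(j,e), reach(e,h)
round 3: derive reach(a,a) via R2 from reach(a,b), reach(b,a)
round 3: derive reach(a,e) via R2 from reach(a,b), reach(b,e)
round 3: derive reach(a,f) via R2 from reach(a,b), reach(b,f)
round 3: derive reach(f,b) via R2 from reach(f,a), reach(a,b)
round 3: derive reach(h,a) via R2 from reach(h,b), reach(b,a)
round 3: derive reach(j,b) via R2 from reach(j,a), reach(a,b)

no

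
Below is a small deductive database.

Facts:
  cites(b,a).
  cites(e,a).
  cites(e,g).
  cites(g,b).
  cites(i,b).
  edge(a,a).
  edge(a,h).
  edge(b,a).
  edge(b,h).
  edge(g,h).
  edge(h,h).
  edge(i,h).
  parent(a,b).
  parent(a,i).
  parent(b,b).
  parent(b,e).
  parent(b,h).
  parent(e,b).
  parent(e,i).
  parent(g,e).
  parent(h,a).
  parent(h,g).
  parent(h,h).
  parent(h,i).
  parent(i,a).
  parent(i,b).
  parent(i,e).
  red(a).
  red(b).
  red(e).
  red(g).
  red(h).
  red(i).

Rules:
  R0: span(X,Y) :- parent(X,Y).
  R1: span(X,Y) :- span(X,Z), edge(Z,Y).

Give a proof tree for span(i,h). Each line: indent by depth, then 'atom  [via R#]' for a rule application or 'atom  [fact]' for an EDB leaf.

round 1: derive span(a,b) via R0 from parent(a,b)
round 1: derive span(a,i) via R0 from parent(a,i)
round 1: derive span(b,b) via R0 from parent(b,b)
round 1: derive span(b,e) via R0 from parent(b,e)
round 1: derive span(b,h) via R0 from parent(b,h)
round 1: derive span(e,b) via R0 from parent(e,b)
round 1: derive span(e,i) via R0 from parent(e,i)
round 1: derive span(g,e) via R0 from parent(g,e)
round 1: derive span(h,a) via R0 from parent(h,a)
round 1: derive span(h,g) via R0 from parent(h,g)
round 1: derive span(h,h) via R0 from parent(h,h)
round 1: derive span(h,i) via R0 from parent(h,i)
round 1: derive span(i,a) via R0 from parent(i,a)
round 1: derive span(i,b) via R0 from parent(i,b)
round 1: derive span(i,e) via R0 from parent(i,e)
round 2: derive span(a,a) via R1 from span(a,b), edge(b,a)
round 2: derive span(a,h) via R1 from span(a,b), edge(b,h)
round 2: derive span(b,a) via R1 from span(b,b), edge(b,a)
round 2: derive span(e,a) via R1 from span(e,b), edge(b,a)
round 2: derive span(e,h) via R1 from span(e,b), edge(b,h)
round 2: derive span(i,h) via R1 from span(i,a), edge(a,h)

span(i,h)  [via R1]
  span(i,a)  [via R0]
    parent(i,a)  [fact]
  edge(a,h)  [fact]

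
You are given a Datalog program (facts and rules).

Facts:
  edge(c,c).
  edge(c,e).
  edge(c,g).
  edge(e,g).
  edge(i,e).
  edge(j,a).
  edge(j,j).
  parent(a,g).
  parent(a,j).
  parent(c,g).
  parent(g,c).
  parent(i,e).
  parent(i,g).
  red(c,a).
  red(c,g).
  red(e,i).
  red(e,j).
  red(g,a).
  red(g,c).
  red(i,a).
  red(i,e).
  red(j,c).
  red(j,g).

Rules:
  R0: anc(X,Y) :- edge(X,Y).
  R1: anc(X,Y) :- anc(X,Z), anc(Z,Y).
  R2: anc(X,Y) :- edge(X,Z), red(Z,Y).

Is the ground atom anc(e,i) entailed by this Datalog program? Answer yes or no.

yes

round 1: derive anc(c,c) via R0 from edge(c,c)
round 1: derive anc(c,e) via R0 from edge(c,e)
round 1: derive anc(c,g) via R0 from edge(c,g)
round 1: derive anc(e,g) via R0 from edge(e,g)
round 1: derive anc(i,e) via R0 from edge(i,e)
round 1: derive anc(j,a) via R0 from edge(j,a)
round 1: derive anc(j,j) via R0 from edge(j,j)
round 1: derive anc(c,a) via R2 from edge(c,c), red(c,a)
round 1: derive anc(c,i) via R2 from edge(c,e), red(e,i)
round 1: derive anc(c,j) via R2 from edge(c,e), red(e,j)
round 1: derive anc(e,a) via R2 from edge(e,g), red(g,a)
round 1: derive anc(e,c) via R2 from edge(e,g), red(g,c)
round 1: derive anc(i,i) via R2 from edge(i,e), red(e,i)
round 1: derive anc(i,j) via R2 from edge(i,e), red(e,j)
round 1: derive anc(j,c) via R2 from edge(j,j), red(j,c)
round 1: derive anc(j,g) via R2 from edge(j,j), red(j,g)
round 2: derive anc(e,e) via R1 from anc(e,c), anc(c,e)
round 2: derive anc(e,i) via R1 from anc(e,c), anc(c,i)
round 2: derive anc(e,j) via R1 from anc(e,c), anc(c,j)
round 2: derive anc(i,a) via R1 from anc(i,e), anc(e,a)
round 2: derive anc(i,c) via R1 from anc(i,e), anc(e,c)
round 2: derive anc(i,g) via R1 from anc(i,e), anc(e,g)
round 2: derive anc(j,e) via R1 from anc(j,c), anc(c,e)
round 2: derive anc(j,i) via R1 from anc(j,c), anc(c,i)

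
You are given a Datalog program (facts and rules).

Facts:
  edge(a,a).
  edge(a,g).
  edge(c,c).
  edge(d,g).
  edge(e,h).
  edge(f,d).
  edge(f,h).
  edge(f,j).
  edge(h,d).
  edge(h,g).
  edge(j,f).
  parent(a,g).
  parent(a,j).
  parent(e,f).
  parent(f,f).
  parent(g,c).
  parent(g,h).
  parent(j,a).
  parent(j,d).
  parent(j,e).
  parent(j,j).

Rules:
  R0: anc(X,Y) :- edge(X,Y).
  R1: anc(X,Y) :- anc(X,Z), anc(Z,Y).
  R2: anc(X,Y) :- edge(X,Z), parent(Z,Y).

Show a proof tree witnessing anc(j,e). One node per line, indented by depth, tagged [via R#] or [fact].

anc(j,e)  [via R1]
  anc(j,f)  [via R0]
    edge(j,f)  [fact]
  anc(f,e)  [via R2]
    edge(f,j)  [fact]
    parent(j,e)  [fact]

round 1: derive anc(a,a) via R0 from edge(a,a)
round 1: derive anc(a,g) via R0 from edge(a,g)
round 1: derive anc(c,c) via R0 from edge(c,c)
round 1: derive anc(d,g) via R0 from edge(d,g)
round 1: derive anc(e,h) via R0 from edge(e,h)
round 1: derive anc(f,d) via R0 from edge(f,d)
round 1: derive anc(f,h) via R0 from edge(f,h)
round 1: derive anc(f,j) via R0 from edge(f,j)
round 1: derive anc(h,d) via R0 from edge(h,d)
round 1: derive anc(h,g) via R0 from edge(h,g)
round 1: derive anc(j,f) via R0 from edge(j,f)
round 1: derive anc(a,c) via R2 from edge(a,g), parent(g,c)
round 1: derive anc(a,h) via R2 from edge(a,g), parent(g,h)
round 1: derive anc(a,j) via R2 from edge(a,a), parent(a,j)
round 1: derive anc(d,c) via R2 from edge(d,g), parent(g,c)
round 1: derive anc(d,h) via R2 from edge(d,g), parent(g,h)
round 1: derive anc(f,a) via R2 from edge(f,j), parent(j,a)
round 1: derive anc(f,e) via R2 from edge(f,j), parent(j,e)
round 1: derive anc(h,c) via R2 from edge(h,g), parent(g,c)
round 1: derive anc(h,h) via R2 from edge(h,g), parent(g,h)
round 2: derive anc(a,d) via R1 from anc(a,h), anc(h,d)
round 2: derive anc(a,f) via R1 from anc(a,j), anc(j,f)
round 2: derive anc(d,d) via R1 from anc(d,h), anc(h,d)
round 2: derive anc(e,c) via R1 from anc(e,h), anc(h,c)
round 2: derive anc(e,d) via R1 from anc(e,h), anc(h,d)
round 2: derive anc(e,g) via R1 from anc(e,h), anc(h,g)
round 2: derive anc(f,c) via R1 from anc(f,a), anc(a,c)
round 2: derive anc(f,f) via R1 from anc(f,j), anc(j,f)
round 2: derive anc(f,g) via R1 from anc(f,a), anc(a,g)
round 2: derive anc(j,a) via R1 from anc(j,f), anc(f,a)
round 2: derive anc(j,d) via R1 from anc(j,f), anc(f,d)
round 2: derive anc(j,e) via R1 from anc(j,f), anc(f,e)
round 2: derive anc(j,h) via R1 from anc(j,f), anc(f,h)
round 2: derive anc(j,j) via R1 from anc(j,f), anc(f,j)
round 3: derive anc(a,e) via R1 from anc(a,f), anc(f,e)
round 3: derive anc(j,c) via R1 from anc(j,a), anc(a,c)
round 3: derive anc(j,g) via R1 from anc(j,a), anc(a,g)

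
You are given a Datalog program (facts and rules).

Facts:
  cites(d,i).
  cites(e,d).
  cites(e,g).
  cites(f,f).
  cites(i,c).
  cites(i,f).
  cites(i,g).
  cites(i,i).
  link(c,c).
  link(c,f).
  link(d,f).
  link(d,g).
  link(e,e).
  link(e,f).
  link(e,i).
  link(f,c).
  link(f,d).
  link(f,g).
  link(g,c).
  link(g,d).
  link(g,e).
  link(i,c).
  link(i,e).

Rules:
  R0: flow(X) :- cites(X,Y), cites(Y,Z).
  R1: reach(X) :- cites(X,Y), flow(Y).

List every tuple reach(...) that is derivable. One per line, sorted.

round 1: derive flow(d) via R0 from cites(d,i), cites(i,c)
round 1: derive flow(e) via R0 from cites(e,d), cites(d,i)
round 1: derive flow(f) via R0 from cites(f,f), cites(f,f)
round 1: derive flow(i) via R0 from cites(i,f), cites(f,f)
round 2: derive reach(d) via R1 from cites(d,i), flow(i)
round 2: derive reach(e) via R1 from cites(e,d), flow(d)
round 2: derive reach(f) via R1 from cites(f,f), flow(f)
round 2: derive reach(i) via R1 from cites(i,f), flow(f)

reach(d)
reach(e)
reach(f)
reach(i)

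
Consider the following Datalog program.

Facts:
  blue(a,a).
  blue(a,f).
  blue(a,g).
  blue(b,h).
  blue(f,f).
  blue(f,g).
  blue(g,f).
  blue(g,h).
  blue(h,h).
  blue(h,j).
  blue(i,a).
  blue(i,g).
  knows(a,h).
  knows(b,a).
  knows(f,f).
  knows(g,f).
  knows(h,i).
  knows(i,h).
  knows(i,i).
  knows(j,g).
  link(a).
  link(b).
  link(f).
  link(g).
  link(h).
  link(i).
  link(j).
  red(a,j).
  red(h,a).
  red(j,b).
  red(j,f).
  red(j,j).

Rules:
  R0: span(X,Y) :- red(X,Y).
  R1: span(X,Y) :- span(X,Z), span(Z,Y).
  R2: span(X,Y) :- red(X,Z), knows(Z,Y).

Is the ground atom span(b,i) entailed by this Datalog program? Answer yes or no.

no

round 1: derive span(a,j) via R0 from red(a,j)
round 1: derive span(h,a) via R0 from red(h,a)
round 1: derive span(j,b) via R0 from red(j,b)
round 1: derive span(j,f) via R0 from red(j,f)
round 1: derive span(j,j) via R0 from red(j,j)
round 1: derive span(a,g) via R2 from red(a,j), knows(j,g)
round 1: derive span(h,h) via R2 from red(h,a), knows(a,h)
round 1: derive span(j,a) via R2 from red(j,b), knows(b,a)
round 1: derive span(j,g) via R2 from red(j,j), knows(j,g)
round 2: derive span(a,a) via R1 from span(a,j), span(j,a)
round 2: derive span(a,b) via R1 from span(a,j), span(j,b)
round 2: derive span(a,f) via R1 from span(a,j), span(j,f)
round 2: derive span(h,g) via R1 from span(h,a), span(a,g)
round 2: derive span(h,j) via R1 from span(h,a), span(a,j)
round 3: derive span(h,b) via R1 from span(h,a), span(a,b)
round 3: derive span(h,f) via R1 from span(h,a), span(a,f)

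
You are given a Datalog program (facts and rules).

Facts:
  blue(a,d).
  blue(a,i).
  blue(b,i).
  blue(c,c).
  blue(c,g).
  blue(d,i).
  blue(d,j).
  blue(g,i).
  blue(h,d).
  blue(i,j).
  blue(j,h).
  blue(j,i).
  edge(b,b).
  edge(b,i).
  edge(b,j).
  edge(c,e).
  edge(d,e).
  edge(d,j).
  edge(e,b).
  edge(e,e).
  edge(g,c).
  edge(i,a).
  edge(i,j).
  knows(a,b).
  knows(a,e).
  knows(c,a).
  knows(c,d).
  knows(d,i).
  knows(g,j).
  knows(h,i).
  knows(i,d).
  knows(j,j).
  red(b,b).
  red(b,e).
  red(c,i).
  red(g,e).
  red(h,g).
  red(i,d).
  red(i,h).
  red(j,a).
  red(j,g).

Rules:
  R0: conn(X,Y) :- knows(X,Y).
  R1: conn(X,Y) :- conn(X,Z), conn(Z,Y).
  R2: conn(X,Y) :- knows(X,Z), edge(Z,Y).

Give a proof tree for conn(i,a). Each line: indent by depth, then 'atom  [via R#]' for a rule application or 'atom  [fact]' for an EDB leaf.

round 1: derive conn(a,b) via R0 from knows(a,b)
round 1: derive conn(a,e) via R0 from knows(a,e)
round 1: derive conn(c,a) via R0 from knows(c,a)
round 1: derive conn(c,d) via R0 from knows(c,d)
round 1: derive conn(d,i) via R0 from knows(d,i)
round 1: derive conn(g,j) via R0 from knows(g,j)
round 1: derive conn(h,i) via R0 from knows(h,i)
round 1: derive conn(i,d) via R0 from knows(i,d)
round 1: derive conn(j,j) via R0 from knows(j,j)
round 1: derive conn(a,i) via R2 from knows(a,b), edge(b,i)
round 1: derive conn(a,j) via R2 from knows(a,b), edge(b,j)
round 1: derive conn(c,e) via R2 from knows(c,d), edge(d,e)
round 1: derive conn(c,j) via R2 from knows(c,d), edge(d,j)
round 1: derive conn(d,a) via R2 from knows(d,i), edge(i,a)
round 1: derive conn(d,j) via R2 from knows(d,i), edge(i,j)
round 1: derive conn(h,a) via R2 from knows(h,i), edge(i,a)
round 1: derive conn(h,j) via R2 from knows(h,i), edge(i,j)
round 1: derive conn(i,e) via R2 from knows(i,d), edge(d,e)
round 1: derive conn(i,j) via R2 from knows(i,d), edge(d,j)
round 2: derive conn(a,d) via R1 from conn(a,i), conn(i,d)
round 2: derive conn(c,b) via R1 from conn(c,a), conn(a,b)
round 2: derive conn(c,i) via R1 from conn(c,a), conn(a,i)
round 2: derive conn(d,b) via R1 from conn(d,a), conn(a,b)
round 2: derive conn(d,d) via R1 from conn(d,i), conn(i,d)
round 2: derive conn(d,e) via R1 from conn(d,a), conn(a,e)
round 2: derive conn(h,b) via R1 from conn(h,a), conn(a,b)
round 2: derive conn(h,d) via R1 from conn(h,i), conn(i,d)
round 2: derive conn(h,e) via R1 from conn(h,a), conn(a,e)
round 2: derive conn(i,a) via R1 from conn(i,d), conn(d,a)
round 2: derive conn(i,i) via R1 from conn(i,d), conn(d,i)
round 3: derive conn(a,a) via R1 from conn(a,d), conn(d,a)
round 3: derive conn(i,b) via R1 from conn(i,a), conn(a,b)

conn(i,a)  [via R1]
  conn(i,d)  [via R0]
    knows(i,d)  [fact]
  conn(d,a)  [via R2]
    knows(d,i)  [fact]
    edge(i,a)  [fact]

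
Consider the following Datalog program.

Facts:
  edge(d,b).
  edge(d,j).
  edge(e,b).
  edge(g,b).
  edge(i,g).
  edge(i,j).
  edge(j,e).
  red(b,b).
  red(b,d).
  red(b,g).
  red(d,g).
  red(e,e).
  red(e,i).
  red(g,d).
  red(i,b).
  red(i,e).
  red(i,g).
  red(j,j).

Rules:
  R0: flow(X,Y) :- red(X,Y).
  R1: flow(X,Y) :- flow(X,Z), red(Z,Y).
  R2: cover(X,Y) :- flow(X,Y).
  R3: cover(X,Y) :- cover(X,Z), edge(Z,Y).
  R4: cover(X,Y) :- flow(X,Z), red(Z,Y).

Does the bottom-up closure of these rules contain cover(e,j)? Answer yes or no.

yes

round 1: derive flow(b,b) via R0 from red(b,b)
round 1: derive flow(b,d) via R0 from red(b,d)
round 1: derive flow(b,g) via R0 from red(b,g)
round 1: derive flow(d,g) via R0 from red(d,g)
round 1: derive flow(e,e) via R0 from red(e,e)
round 1: derive flow(e,i) via R0 from red(e,i)
round 1: derive flow(g,d) via R0 from red(g,d)
round 1: derive flow(i,b) via R0 from red(i,b)
round 1: derive flow(i,e) via R0 from red(i,e)
round 1: derive flow(i,g) via R0 from red(i,g)
round 1: derive flow(j,j) via R0 from red(j,j)
round 2: derive flow(d,d) via R1 from flow(d,g), red(g,d)
round 2: derive flow(e,b) via R1 from flow(e,i), red(i,b)
round 2: derive flow(e,g) via R1 from flow(e,i), red(i,g)
round 2: derive flow(g,g) via R1 from flow(g,d), red(d,g)
round 2: derive flow(i,d) via R1 from flow(i,b), red(b,d)
round 2: derive flow(i,i) via R1 from flow(i,e), red(e,i)
round 2: derive cover(b,b) via R2 from flow(b,b)
round 2: derive cover(b,d) via R2 from flow(b,d)
round 2: derive cover(b,g) via R2 from flow(b,g)
round 2: derive cover(d,g) via R2 from flow(d,g)
round 2: derive cover(e,e) via R2 from flow(e,e)
round 2: derive cover(e,i) via R2 from flow(e,i)
round 2: derive cover(g,d) via R2 from flow(g,d)
round 2: derive cover(i,b) via R2 from flow(i,b)
round 2: derive cover(i,e) via R2 from flow(i,e)
round 2: derive cover(i,g) via R2 from flow(i,g)
round 2: derive cover(j,j) via R2 from flow(j,j)
round 2: derive cover(d,d) via R4 from flow(d,g), red(g,d)
round 2: derive cover(e,b) via R4 from flow(e,i), red(i,b)
round 2: derive cover(e,g) via R4 from flow(e,i), red(i,g)
round 2: derive cover(g,g) via R4 from flow(g,d), red(d,g)
round 2: derive cover(i,d) via R4 from flow(i,b), red(b,d)
round 2: derive cover(i,i) via R4 from flow(i,e), red(e,i)
round 3: derive flow(e,d) via R1 from flow(e,b), red(b,d)
round 3: derive cover(b,j) via R3 from cover(b,d), edge(d,j)
round 3: derive cover(d,b) via R3 from cover(d,d), edge(d,b)
round 3: derive cover(d,j) via R3 from cover(d,d), edge(d,j)
round 3: derive cover(e,j) via R3 from cover(e,i), edge(i,j)
round 3: derive cover(g,b) via R3 from cover(g,d), edge(d,b)
round 3: derive cover(g,j) via R3 from cover(g,d), edge(d,j)
round 3: derive cover(i,j) via R3 from cover(i,d), edge(d,j)
round 3: derive cover(j,e) via R3 from cover(j,j), edge(j,e)
round 3: derive cover(e,d) via R4 from flow(e,b), red(b,d)
round 4: derive cover(b,e) via R3 from cover(b,j), edge(j,e)
round 4: derive cover(d,e) via R3 from cover(d,j), edge(j,e)
round 4: derive cover(g,e) via R3 from cover(g,j), edge(j,e)
round 4: derive cover(j,b) via R3 from cover(j,e), edge(e,b)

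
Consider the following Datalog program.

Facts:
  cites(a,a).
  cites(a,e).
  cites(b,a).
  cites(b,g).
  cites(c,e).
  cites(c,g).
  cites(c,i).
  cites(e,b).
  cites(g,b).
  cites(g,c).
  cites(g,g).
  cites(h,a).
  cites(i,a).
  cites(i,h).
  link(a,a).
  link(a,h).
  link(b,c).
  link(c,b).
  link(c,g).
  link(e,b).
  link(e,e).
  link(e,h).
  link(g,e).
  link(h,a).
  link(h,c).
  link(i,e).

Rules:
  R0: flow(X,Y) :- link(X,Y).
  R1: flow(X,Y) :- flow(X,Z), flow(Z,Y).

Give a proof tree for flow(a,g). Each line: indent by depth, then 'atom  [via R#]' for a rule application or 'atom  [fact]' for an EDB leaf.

flow(a,g)  [via R1]
  flow(a,c)  [via R1]
    flow(a,h)  [via R0]
      link(a,h)  [fact]
    flow(h,c)  [via R0]
      link(h,c)  [fact]
  flow(c,g)  [via R0]
    link(c,g)  [fact]

round 1: derive flow(a,a) via R0 from link(a,a)
round 1: derive flow(a,h) via R0 from link(a,h)
round 1: derive flow(b,c) via R0 from link(b,c)
round 1: derive flow(c,b) via R0 from link(c,b)
round 1: derive flow(c,g) via R0 from link(c,g)
round 1: derive flow(e,b) via R0 from link(e,b)
round 1: derive flow(e,e) via R0 from link(e,e)
round 1: derive flow(e,h) via R0 from link(e,h)
round 1: derive flow(g,e) via R0 from link(g,e)
round 1: derive flow(h,a) via R0 from link(h,a)
round 1: derive flow(h,c) via R0 from link(h,c)
round 1: derive flow(i,e) via R0 from link(i,e)
round 2: derive flow(a,c) via R1 from flow(a,h), flow(h,c)
round 2: derive flow(b,b) via R1 from flow(b,c), flow(c,b)
round 2: derive flow(b,g) via R1 from flow(b,c), flow(c,g)
round 2: derive flow(c,c) via R1 from flow(c,b), flow(b,c)
round 2: derive flow(c,e) via R1 from flow(c,g), flow(g,e)
round 2: derive flow(e,a) via R1 from flow(e,h), flow(h,a)
round 2: derive flow(e,c) via R1 from flow(e,b), flow(b,c)
round 2: derive flow(g,b) via R1 from flow(g,e), flow(e,b)
round 2: derive flow(g,h) via R1 from flow(g,e), flow(e,h)
round 2: derive flow(h,b) via R1 from flow(h,c), flow(c,b)
round 2: derive flow(h,g) via R1 from flow(h,c), flow(c,g)
round 2: derive flow(h,h) via R1 from flow(h,a), flow(a,h)
round 2: derive flow(i,b) via R1 from flow(i,e), flow(e,b)
round 2: derive flow(i,h) via R1 from flow(i,e), flow(e,h)
round 3: derive flow(a,b) via R1 from flow(a,c), flow(c,b)
round 3: derive flow(a,e) via R1 from flow(a,c), flow(c,e)
round 3: derive flow(a,g) via R1 from flow(a,c), flow(c,g)
round 3: derive flow(b,e) via R1 from flow(b,c), flow(c,e)
round 3: derive flow(b,h) via R1 from flow(b,g), flow(g,h)
round 3: derive flow(c,a) via R1 from flow(c,e), flow(e,a)
round 3: derive flow(c,h) via R1 from flow(c,e), flow(e,h)
round 3: derive flow(e,g) via R1 from flow(e,b), flow(b,g)
round 3: derive flow(g,a) via R1 from flow(g,e), flow(e,a)
round 3: derive flow(g,c) via R1 from flow(g,b), flow(b,c)
round 3: derive flow(g,g) via R1 from flow(g,b), flow(b,g)
round 3: derive flow(h,e) via R1 from flow(h,c), flow(c,e)
round 3: derive flow(i,a) via R1 from flow(i,e), flow(e,a)
round 3: derive flow(i,c) via R1 from flow(i,b), flow(b,c)
round 3: derive flow(i,g) via R1 from flow(i,b), flow(b,g)
round 4: derive flow(b,a) via R1 from flow(b,c), flow(c,a)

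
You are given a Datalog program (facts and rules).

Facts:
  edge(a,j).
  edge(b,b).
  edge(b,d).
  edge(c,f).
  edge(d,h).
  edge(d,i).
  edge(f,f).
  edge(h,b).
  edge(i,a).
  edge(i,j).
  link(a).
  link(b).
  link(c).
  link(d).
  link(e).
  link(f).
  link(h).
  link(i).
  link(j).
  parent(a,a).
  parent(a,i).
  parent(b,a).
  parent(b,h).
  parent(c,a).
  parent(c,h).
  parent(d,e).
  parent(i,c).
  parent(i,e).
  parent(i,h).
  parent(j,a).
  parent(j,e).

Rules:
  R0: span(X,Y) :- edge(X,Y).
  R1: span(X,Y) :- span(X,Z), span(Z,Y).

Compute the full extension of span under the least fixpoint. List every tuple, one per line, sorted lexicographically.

round 1: derive span(a,j) via R0 from edge(a,j)
round 1: derive span(b,b) via R0 from edge(b,b)
round 1: derive span(b,d) via R0 from edge(b,d)
round 1: derive span(c,f) via R0 from edge(c,f)
round 1: derive span(d,h) via R0 from edge(d,h)
round 1: derive span(d,i) via R0 from edge(d,i)
round 1: derive span(f,f) via R0 from edge(f,f)
round 1: derive span(h,b) via R0 from edge(h,b)
round 1: derive span(i,a) via R0 from edge(i,a)
round 1: derive span(i,j) via R0 from edge(i,j)
round 2: derive span(b,h) via R1 from span(b,d), span(d,h)
round 2: derive span(b,i) via R1 from span(b,d), span(d,i)
round 2: derive span(d,a) via R1 from span(d,i), span(i,a)
round 2: derive span(d,b) via R1 from span(d,h), span(h,b)
round 2: derive span(d,j) via R1 from span(d,i), span(i,j)
round 2: derive span(h,d) via R1 from span(h,b), span(b,d)
round 3: derive span(b,a) via R1 from span(b,d), span(d,a)
round 3: derive span(b,j) via R1 from span(b,d), span(d,j)
round 3: derive span(d,d) via R1 from span(d,b), span(b,d)
round 3: derive span(h,a) via R1 from span(h,d), span(d,a)
round 3: derive span(h,h) via R1 from span(h,b), span(b,h)
round 3: derive span(h,i) via R1 from span(h,b), span(b,i)
round 3: derive span(h,j) via R1 from span(h,d), span(d,j)

span(a,j)
span(b,a)
span(b,b)
span(b,d)
span(b,h)
span(b,i)
span(b,j)
span(c,f)
span(d,a)
span(d,b)
span(d,d)
span(d,h)
span(d,i)
span(d,j)
span(f,f)
span(h,a)
span(h,b)
span(h,d)
span(h,h)
span(h,i)
span(h,j)
span(i,a)
span(i,j)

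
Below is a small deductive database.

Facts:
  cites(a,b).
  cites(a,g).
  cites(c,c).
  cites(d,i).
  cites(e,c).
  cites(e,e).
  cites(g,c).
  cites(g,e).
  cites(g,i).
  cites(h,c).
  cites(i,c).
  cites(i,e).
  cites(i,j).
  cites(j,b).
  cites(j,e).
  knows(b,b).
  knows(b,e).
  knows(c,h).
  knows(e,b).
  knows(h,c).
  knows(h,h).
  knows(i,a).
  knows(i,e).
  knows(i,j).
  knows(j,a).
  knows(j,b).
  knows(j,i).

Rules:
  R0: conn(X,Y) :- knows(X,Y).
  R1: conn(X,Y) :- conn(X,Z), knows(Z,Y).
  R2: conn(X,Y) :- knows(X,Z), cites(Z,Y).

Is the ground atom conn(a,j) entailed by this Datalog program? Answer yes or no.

round 1: derive conn(b,b) via R0 from knows(b,b)
round 1: derive conn(b,e) via R0 from knows(b,e)
round 1: derive conn(c,h) via R0 from knows(c,h)
round 1: derive conn(e,b) via R0 from knows(e,b)
round 1: derive conn(h,c) via R0 from knows(h,c)
round 1: derive conn(h,h) via R0 from knows(h,h)
round 1: derive conn(i,a) via R0 from knows(i,a)
round 1: derive conn(i,e) via R0 from knows(i,e)
round 1: derive conn(i,j) via R0 from knows(i,j)
round 1: derive conn(j,a) via R0 from knows(j,a)
round 1: derive conn(j,b) via R0 from knows(j,b)
round 1: derive conn(j,i) via R0 from knows(j,i)
round 1: derive conn(b,c) via R2 from knows(b,e), cites(e,c)
round 1: derive conn(c,c) via R2 from knows(c,h), cites(h,c)
round 1: derive conn(i,b) via R2 from knows(i,a), cites(a,b)
round 1: derive conn(i,c) via R2 from knows(i,e), cites(e,c)
round 1: derive conn(i,g) via R2 from knows(i,a), cites(a,g)
round 1: derive conn(j,c) via R2 from knows(j,i), cites(i,c)
round 1: derive conn(j,e) via R2 from knows(j,i), cites(i,e)
round 1: derive conn(j,g) via R2 from knows(j,a), cites(a,g)
round 1: derive conn(j,j) via R2 from knows(j,i), cites(i,j)
round 2: derive conn(b,h) via R1 from conn(b,c), knows(c,h)
round 2: derive conn(e,e) via R1 from conn(e,b), knows(b,e)
round 2: derive conn(i,h) via R1 from conn(i,c), knows(c,h)
round 2: derive conn(i,i) via R1 from conn(i,j), knows(j,i)
round 2: derive conn(j,h) via R1 from conn(j,c), knows(c,h)

no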